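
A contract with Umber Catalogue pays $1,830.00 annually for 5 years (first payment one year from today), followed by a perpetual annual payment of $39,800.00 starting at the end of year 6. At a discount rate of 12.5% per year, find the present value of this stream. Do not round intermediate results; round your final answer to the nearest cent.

PV of 5-year annuity: $1,830.00 × [1 − (1+0.125)^−5] / 0.125 = 6515.84007
Perpetuity value at year 5: $39,800.00 / 0.125 = 318400.00000
PV of perpetuity: 318400.00000 / (1+0.125)^5 = 176689.38001
Total PV = 6515.84007 + 176689.38001 = 183205.22007

$183205.22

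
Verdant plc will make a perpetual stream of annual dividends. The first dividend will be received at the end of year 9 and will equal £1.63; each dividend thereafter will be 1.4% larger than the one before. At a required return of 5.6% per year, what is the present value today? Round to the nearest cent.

Value at end of year 8: C₁ / (r − g) = £1.63 / (0.056 − 0.014) = £38.8095
Discount to today: PV = £38.8095 / (1 + 0.056)^8 = £38.8095 / 1.546363 = £25.10

£25.10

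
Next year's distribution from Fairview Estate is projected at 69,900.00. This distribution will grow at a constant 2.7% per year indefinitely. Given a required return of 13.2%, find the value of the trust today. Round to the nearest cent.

Growing perpetuity: P = D₁ / (r − g) = 69,900.0000 / (0.132 − 0.027) = 665,714.29

665714.29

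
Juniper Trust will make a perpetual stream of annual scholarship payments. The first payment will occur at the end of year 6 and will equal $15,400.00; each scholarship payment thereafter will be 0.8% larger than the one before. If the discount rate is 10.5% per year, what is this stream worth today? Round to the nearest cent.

$96369.05

Value at end of year 5: C₁ / (r − g) = $15,400.00 / (0.105 − 0.008) = $158,762.8866
Discount to today: PV = $158,762.8866 / (1 + 0.105)^5 = $158,762.8866 / 1.647447 = $96,369.05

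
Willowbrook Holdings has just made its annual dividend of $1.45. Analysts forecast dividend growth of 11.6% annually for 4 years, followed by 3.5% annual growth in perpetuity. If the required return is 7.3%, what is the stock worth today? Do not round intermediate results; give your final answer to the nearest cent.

D_1 = 1.61820
D_2 = 1.80591
D_3 = 2.01540
D_4 = 2.24918
Terminal value at year 4: TV = D_4×(1+g_2)/(r−g_2) = 2.32790/0.038 = 61.26064
P_0 = D_1/(1+r)^1 + D_2/(1+r)^2 + D_3/(1+r)^3 + D_4/(1+r)^4 + TV/(1+r)^4
    = 1.50811 + 1.56854 + 1.63140 + 1.69678 + 46.21497 = 52.61980

$52.62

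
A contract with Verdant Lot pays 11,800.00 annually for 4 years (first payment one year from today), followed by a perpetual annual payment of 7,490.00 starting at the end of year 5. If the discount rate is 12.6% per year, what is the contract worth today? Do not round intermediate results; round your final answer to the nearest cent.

PV of 4-year annuity: 11,800.00 × [1 − (1+0.126)^−4] / 0.126 = 35392.48124
Perpetuity value at year 4: 7,490.00 / 0.126 = 59444.44444
PV of perpetuity: 59444.44444 / (1+0.126)^4 = 36979.21695
Total PV = 35392.48124 + 36979.21695 = 72371.69818

72371.70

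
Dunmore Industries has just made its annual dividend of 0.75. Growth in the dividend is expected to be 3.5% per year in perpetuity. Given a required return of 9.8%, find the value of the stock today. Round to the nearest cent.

12.32

D₁ = D₀ × (1 + g) = 0.75 × 1.035 = 0.7763
Growing perpetuity: P = D₁ / (r − g) = 0.7763 / (0.098 − 0.035) = 12.32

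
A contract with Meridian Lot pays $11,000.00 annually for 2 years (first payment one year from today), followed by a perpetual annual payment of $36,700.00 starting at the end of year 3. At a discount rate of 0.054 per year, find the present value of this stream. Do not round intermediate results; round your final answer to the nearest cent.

PV of 2-year annuity: $11,000.00 × [1 − (1+0.054)^−2] / 0.054 = 20338.17138
Perpetuity value at year 2: $36,700.00 / 0.054 = 679629.62963
PV of perpetuity: 679629.62963 / (1+0.054)^2 = 611774.09420
Total PV = 20338.17138 + 611774.09420 = 632112.26558

$632112.27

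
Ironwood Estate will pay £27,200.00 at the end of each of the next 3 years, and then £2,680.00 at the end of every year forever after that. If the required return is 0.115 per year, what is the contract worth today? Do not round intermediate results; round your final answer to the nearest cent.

PV of 3-year annuity: £27,200.00 × [1 − (1+0.115)^−3] / 0.115 = 65895.24731
Perpetuity value at year 3: £2,680.00 / 0.115 = 23304.34783
PV of perpetuity: 23304.34783 / (1+0.115)^3 = 16811.72787
Total PV = 65895.24731 + 16811.72787 = 82706.97518

£82706.98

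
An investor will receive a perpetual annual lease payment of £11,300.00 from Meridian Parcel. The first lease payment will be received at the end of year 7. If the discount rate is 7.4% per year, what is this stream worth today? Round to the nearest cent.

£99499.53

Value at end of year 6: C / r = £11,300.00 / 0.074 = £152,702.7027
Discount to today: PV = £152,702.7027 / (1 + 0.074)^6 = £152,702.7027 / 1.534708 = £99,499.53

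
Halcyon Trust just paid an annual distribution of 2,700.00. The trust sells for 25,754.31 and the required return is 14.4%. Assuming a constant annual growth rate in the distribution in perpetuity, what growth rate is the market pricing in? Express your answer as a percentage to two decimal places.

P = D₀(1+g)/(r−g) ⇒ P(r−g) = D₀(1+g) ⇒ g(P+D₀) = P·r − D₀
g = (P·r − D₀)/(P + D₀) = (25,754.31×0.144 − 2,700.00) / (25,754.31 + 2,700.00) = 0.035447

3.54%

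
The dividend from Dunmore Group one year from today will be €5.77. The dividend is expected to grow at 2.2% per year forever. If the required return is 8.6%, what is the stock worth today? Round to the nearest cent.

€90.16

Growing perpetuity: P = D₁ / (r − g) = €5.7700 / (0.086 − 0.022) = €90.16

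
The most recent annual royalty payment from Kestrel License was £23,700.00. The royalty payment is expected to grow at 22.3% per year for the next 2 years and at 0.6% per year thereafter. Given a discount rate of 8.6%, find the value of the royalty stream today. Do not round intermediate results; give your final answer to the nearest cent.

£434709.78

D_1 = 28985.10000
D_2 = 35448.77730
Terminal value at year 2: TV = D_2×(1+g_2)/(r−g_2) = 35661.46996/0.08 = 445768.37455
P_0 = D_1/(1+r)^1 + D_2/(1+r)^2 + TV/(1+r)^2
    = 26689.77901 + 30056.72166 + 377963.27489 = 434709.77555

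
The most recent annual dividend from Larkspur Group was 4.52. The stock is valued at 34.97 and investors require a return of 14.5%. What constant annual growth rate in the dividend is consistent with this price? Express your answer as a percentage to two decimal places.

1.39%

P = D₀(1+g)/(r−g) ⇒ P(r−g) = D₀(1+g) ⇒ g(P+D₀) = P·r − D₀
g = (P·r − D₀)/(P + D₀) = (34.97×0.145 − 4.52) / (34.97 + 4.52) = 0.013944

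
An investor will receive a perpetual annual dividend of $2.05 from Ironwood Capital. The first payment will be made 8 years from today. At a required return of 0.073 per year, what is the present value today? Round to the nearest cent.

$17.15

Value at end of year 7: C / r = $2.05 / 0.073 = $28.0822
Discount to today: PV = $28.0822 / (1 + 0.073)^7 = $28.0822 / 1.637563 = $17.15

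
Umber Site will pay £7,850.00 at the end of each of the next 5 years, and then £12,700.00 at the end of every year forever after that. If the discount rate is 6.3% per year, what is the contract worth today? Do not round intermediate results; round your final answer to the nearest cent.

£181323.00

PV of 5-year annuity: £7,850.00 × [1 − (1+0.063)^−5] / 0.063 = 32798.92509
Perpetuity value at year 5: £12,700.00 / 0.063 = 201587.30159
PV of perpetuity: 201587.30159 / (1+0.063)^5 = 148524.07247
Total PV = 32798.92509 + 148524.07247 = 181322.99755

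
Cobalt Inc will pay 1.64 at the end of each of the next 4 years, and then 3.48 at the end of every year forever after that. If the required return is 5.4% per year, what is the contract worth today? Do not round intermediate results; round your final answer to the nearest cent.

57.98

PV of 4-year annuity: 1.64 × [1 − (1+0.054)^−4] / 0.054 = 5.76173
Perpetuity value at year 4: 3.48 / 0.054 = 64.44444
PV of perpetuity: 64.44444 / (1+0.054)^4 = 52.21834
Total PV = 5.76173 + 52.21834 = 57.98007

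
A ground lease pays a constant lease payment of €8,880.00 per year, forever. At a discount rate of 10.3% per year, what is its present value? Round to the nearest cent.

Level perpetuity: PV = C / r = €8,880.00 / 0.103 = €86,213.59

€86213.59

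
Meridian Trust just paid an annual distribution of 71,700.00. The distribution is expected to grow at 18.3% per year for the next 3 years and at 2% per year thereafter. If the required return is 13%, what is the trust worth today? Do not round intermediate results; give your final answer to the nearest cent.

D_1 = 84821.10000
D_2 = 100343.36130
D_3 = 118706.19642
Terminal value at year 3: TV = D_3×(1+g_2)/(r−g_2) = 121080.32035/0.11 = 1100730.18497
P_0 = D_1/(1+r)^1 + D_2/(1+r)^2 + D_3/(1+r)^3 + TV/(1+r)^3
    = 75062.92035 + 78583.57060 + 82269.34869 + 762861.23331 = 998777.07296

998777.07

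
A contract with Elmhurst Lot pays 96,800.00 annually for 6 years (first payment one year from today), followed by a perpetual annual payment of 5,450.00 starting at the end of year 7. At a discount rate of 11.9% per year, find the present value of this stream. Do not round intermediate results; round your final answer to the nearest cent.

422441.49

PV of 6-year annuity: 96,800.00 × [1 − (1+0.119)^−6] / 0.119 = 399113.95020
Perpetuity value at year 6: 5,450.00 / 0.119 = 45798.31933
PV of perpetuity: 45798.31933 / (1+0.119)^6 = 23327.54424
Total PV = 399113.95020 + 23327.54424 = 422441.49443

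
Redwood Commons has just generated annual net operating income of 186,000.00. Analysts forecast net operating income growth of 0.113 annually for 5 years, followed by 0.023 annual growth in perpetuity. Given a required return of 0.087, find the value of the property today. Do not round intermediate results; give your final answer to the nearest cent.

D_1 = 207018.00000
D_2 = 230411.03400
D_3 = 256447.48084
D_4 = 285426.04618
D_5 = 317679.18940
Terminal value at year 5: TV = D_5×(1+g_2)/(r−g_2) = 324985.81075/0.064 = 5077903.29299
P_0 = D_1/(1+r)^1 + D_2/(1+r)^2 + D_3/(1+r)^3 + D_4/(1+r)^4 + D_5/(1+r)^5 + TV/(1+r)^5
    = 190448.94204 + 195004.29852 + 199668.61477 + 204444.49700 + 209334.61376 + 3346082.96687 = 4344983.93297

4344983.93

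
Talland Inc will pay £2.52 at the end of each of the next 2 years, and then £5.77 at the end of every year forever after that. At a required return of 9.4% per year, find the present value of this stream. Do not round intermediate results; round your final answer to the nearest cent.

£55.70

PV of 2-year annuity: £2.52 × [1 − (1+0.094)^−2] / 0.094 = 4.40903
Perpetuity value at year 2: £5.77 / 0.094 = 61.38298
PV of perpetuity: 61.38298 / (1+0.094)^2 = 51.28771
Total PV = 4.40903 + 51.28771 = 55.69674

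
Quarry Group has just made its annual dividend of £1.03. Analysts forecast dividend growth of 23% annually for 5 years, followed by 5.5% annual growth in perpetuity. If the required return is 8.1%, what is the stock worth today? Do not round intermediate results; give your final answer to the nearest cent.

£87.42

D_1 = 1.26690
D_2 = 1.55829
D_3 = 1.91669
D_4 = 2.35753
D_5 = 2.89976
Terminal value at year 5: TV = D_5×(1+g_2)/(r−g_2) = 3.05925/0.026 = 117.66354
P_0 = D_1/(1+r)^1 + D_2/(1+r)^2 + D_3/(1+r)^3 + D_4/(1+r)^4 + D_5/(1+r)^5 + TV/(1+r)^5
    = 1.17197 + 1.33351 + 1.51731 + 1.72645 + 1.96442 + 79.71011 = 87.42378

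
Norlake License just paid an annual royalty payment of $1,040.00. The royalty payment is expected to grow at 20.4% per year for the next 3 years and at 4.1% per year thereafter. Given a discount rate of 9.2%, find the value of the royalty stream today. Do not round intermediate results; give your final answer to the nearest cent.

$32257.71

D_1 = 1252.16000
D_2 = 1507.60064
D_3 = 1815.15117
Terminal value at year 3: TV = D_3×(1+g_2)/(r−g_2) = 1889.57237/0.051 = 37050.43860
P_0 = D_1/(1+r)^1 + D_2/(1+r)^2 + D_3/(1+r)^3 + TV/(1+r)^3
    = 1146.66667 + 1264.27350 + 1393.94258 + 28452.82799 = 32257.71074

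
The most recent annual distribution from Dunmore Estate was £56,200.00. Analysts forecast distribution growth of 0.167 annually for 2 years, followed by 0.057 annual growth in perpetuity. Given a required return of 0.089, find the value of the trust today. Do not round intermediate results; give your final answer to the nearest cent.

£2256568.37

D_1 = 65585.40000
D_2 = 76538.16180
Terminal value at year 2: TV = D_2×(1+g_2)/(r−g_2) = 80900.83702/0.032 = 2528151.15696
P_0 = D_1/(1+r)^1 + D_2/(1+r)^2 + TV/(1+r)^2
    = 60225.34435 + 64539.00538 + 2131804.02148 = 2256568.37121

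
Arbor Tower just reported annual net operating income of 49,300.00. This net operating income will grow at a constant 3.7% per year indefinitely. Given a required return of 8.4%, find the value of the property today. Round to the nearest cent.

D₁ = D₀ × (1 + g) = 49,300.00 × 1.037 = 51,124.1000
Growing perpetuity: P = D₁ / (r − g) = 51,124.1000 / (0.084 − 0.037) = 1,087,746.81

1087746.81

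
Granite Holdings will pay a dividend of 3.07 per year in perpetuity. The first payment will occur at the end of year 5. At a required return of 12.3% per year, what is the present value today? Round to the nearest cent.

15.69

Value at end of year 4: C / r = 3.07 / 0.123 = 24.9593
Discount to today: PV = 24.9593 / (1 + 0.123)^4 = 24.9593 / 1.590446 = 15.69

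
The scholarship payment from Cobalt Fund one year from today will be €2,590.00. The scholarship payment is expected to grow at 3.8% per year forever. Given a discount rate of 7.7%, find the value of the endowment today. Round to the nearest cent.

Growing perpetuity: P = D₁ / (r − g) = €2,590.0000 / (0.077 − 0.038) = €66,410.26

€66410.26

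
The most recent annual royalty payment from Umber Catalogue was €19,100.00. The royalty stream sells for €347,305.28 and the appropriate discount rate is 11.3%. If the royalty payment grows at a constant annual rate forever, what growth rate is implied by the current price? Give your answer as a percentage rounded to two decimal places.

P = D₀(1+g)/(r−g) ⇒ P(r−g) = D₀(1+g) ⇒ g(P+D₀) = P·r − D₀
g = (P·r − D₀)/(P + D₀) = (€347,305.28×0.113 − €19,100.00) / (€347,305.28 + €19,100.00) = 0.054981

5.50%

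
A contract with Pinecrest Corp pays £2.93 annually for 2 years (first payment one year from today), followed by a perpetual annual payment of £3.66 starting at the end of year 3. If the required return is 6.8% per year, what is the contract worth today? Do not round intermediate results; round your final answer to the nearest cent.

PV of 2-year annuity: £2.93 × [1 − (1+0.068)^−2] / 0.068 = 5.31222
Perpetuity value at year 2: £3.66 / 0.068 = 53.82353
PV of perpetuity: 53.82353 / (1+0.068)^2 = 47.18779
Total PV = 5.31222 + 47.18779 = 52.50001

£52.50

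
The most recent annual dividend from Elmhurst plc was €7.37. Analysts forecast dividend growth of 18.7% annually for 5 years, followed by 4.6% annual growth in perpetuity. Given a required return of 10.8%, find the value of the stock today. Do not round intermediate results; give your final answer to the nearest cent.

D_1 = 8.74819
D_2 = 10.38410
D_3 = 12.32593
D_4 = 14.63088
D_5 = 17.36685
Terminal value at year 5: TV = D_5×(1+g_2)/(r−g_2) = 18.16573/0.062 = 292.99559
P_0 = D_1/(1+r)^1 + D_2/(1+r)^2 + D_3/(1+r)^3 + D_4/(1+r)^4 + D_5/(1+r)^5 + TV/(1+r)^5
    = 7.89548 + 8.45842 + 9.06151 + 9.70759 + 10.39974 + 175.45360 = 220.97633

€220.98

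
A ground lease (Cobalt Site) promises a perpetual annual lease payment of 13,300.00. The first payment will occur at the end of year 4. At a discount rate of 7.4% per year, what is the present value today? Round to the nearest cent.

145079.84

Value at end of year 3: C / r = 13,300.00 / 0.074 = 179,729.7297
Discount to today: PV = 179,729.7297 / (1 + 0.074)^3 = 179,729.7297 / 1.238833 = 145,079.84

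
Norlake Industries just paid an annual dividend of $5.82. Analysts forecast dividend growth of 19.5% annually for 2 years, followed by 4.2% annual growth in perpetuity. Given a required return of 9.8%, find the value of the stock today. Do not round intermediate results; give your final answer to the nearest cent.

D_1 = 6.95490
D_2 = 8.31111
Terminal value at year 2: TV = D_2×(1+g_2)/(r−g_2) = 8.66017/0.056 = 154.64593
P_0 = D_1/(1+r)^1 + D_2/(1+r)^2 + TV/(1+r)^2
    = 6.33415 + 6.89373 + 128.27257 = 141.50045

$141.50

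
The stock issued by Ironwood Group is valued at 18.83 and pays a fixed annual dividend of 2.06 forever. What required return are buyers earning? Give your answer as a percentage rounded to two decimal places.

P = C/r ⇒ r = C/P = 2.06/18.83 = 0.109400

10.94%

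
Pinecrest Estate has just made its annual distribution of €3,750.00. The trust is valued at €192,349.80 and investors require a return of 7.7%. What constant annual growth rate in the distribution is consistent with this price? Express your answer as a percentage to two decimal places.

P = D₀(1+g)/(r−g) ⇒ P(r−g) = D₀(1+g) ⇒ g(P+D₀) = P·r − D₀
g = (P·r − D₀)/(P + D₀) = (€192,349.80×0.077 − €3,750.00) / (€192,349.80 + €3,750.00) = 0.056405

5.64%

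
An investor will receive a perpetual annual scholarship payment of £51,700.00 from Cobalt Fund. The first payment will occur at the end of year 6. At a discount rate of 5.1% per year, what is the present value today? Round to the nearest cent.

£790508.94

Value at end of year 5: C / r = £51,700.00 / 0.051 = £1,013,725.4902
Discount to today: PV = £1,013,725.4902 / (1 + 0.051)^5 = £1,013,725.4902 / 1.282371 = £790,508.94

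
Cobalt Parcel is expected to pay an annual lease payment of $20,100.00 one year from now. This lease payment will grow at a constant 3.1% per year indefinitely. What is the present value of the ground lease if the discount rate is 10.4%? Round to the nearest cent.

Growing perpetuity: P = D₁ / (r − g) = $20,100.0000 / (0.104 − 0.031) = $275,342.47

$275342.47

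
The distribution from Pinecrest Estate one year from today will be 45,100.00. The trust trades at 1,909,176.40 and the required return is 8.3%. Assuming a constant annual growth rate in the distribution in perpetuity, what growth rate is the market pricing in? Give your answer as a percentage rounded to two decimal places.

5.94%

P = D₁/(r−g) ⇒ g = r − D₁/P = 0.083 − 45,100.00/1,909,176.40 = 0.059377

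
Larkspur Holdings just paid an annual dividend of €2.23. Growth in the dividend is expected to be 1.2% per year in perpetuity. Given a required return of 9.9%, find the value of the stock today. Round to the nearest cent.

D₁ = D₀ × (1 + g) = €2.23 × 1.012 = €2.2568
Growing perpetuity: P = D₁ / (r − g) = €2.2568 / (0.099 − 0.012) = €25.94

€25.94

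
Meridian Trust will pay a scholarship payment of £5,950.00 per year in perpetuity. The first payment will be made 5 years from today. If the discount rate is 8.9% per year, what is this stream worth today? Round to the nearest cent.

£47535.21

Value at end of year 4: C / r = £5,950.00 / 0.089 = £66,853.9326
Discount to today: PV = £66,853.9326 / (1 + 0.089)^4 = £66,853.9326 / 1.406409 = £47,535.21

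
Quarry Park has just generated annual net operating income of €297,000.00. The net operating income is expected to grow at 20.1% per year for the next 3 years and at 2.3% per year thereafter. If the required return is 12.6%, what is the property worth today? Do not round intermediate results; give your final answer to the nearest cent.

D_1 = 356697.00000
D_2 = 428393.09700
D_3 = 514500.10950
Terminal value at year 3: TV = D_3×(1+g_2)/(r−g_2) = 526333.61202/0.103 = 5110035.06811
P_0 = D_1/(1+r)^1 + D_2/(1+r)^2 + D_3/(1+r)^3 + TV/(1+r)^3
    = 316782.41563 + 337882.48772 + 360387.98202 + 3579387.43304 = 4594440.31841

€4594440.32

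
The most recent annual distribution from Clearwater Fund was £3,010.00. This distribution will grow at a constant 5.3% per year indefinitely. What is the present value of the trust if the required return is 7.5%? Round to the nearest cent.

£144069.55

D₁ = D₀ × (1 + g) = £3,010.00 × 1.053 = £3,169.5300
Growing perpetuity: P = D₁ / (r − g) = £3,169.5300 / (0.075 − 0.053) = £144,069.55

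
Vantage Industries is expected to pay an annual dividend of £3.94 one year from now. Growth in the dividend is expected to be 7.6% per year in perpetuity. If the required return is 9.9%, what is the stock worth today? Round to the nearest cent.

Growing perpetuity: P = D₁ / (r − g) = £3.9400 / (0.099 − 0.076) = £171.30

£171.30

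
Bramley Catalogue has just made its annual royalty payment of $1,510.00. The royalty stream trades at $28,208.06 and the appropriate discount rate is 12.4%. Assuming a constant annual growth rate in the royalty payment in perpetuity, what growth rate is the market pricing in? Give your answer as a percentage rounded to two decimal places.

6.69%

P = D₀(1+g)/(r−g) ⇒ P(r−g) = D₀(1+g) ⇒ g(P+D₀) = P·r − D₀
g = (P·r − D₀)/(P + D₀) = ($28,208.06×0.124 − $1,510.00) / ($28,208.06 + $1,510.00) = 0.066889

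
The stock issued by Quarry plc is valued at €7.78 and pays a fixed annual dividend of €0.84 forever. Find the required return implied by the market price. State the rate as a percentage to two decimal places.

10.80%

P = C/r ⇒ r = C/P = €0.84/€7.78 = 0.107969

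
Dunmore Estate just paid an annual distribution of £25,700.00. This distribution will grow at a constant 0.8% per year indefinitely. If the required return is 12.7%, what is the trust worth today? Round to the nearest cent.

£217694.12

D₁ = D₀ × (1 + g) = £25,700.00 × 1.008 = £25,905.6000
Growing perpetuity: P = D₁ / (r − g) = £25,905.6000 / (0.127 − 0.008) = £217,694.12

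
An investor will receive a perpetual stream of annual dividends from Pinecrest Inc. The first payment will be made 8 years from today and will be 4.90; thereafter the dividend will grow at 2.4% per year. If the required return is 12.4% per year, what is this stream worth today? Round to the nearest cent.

21.62

Value at end of year 7: C₁ / (r − g) = 4.90 / (0.124 − 0.024) = 49.0000
Discount to today: PV = 49.0000 / (1 + 0.124)^7 = 49.0000 / 2.266544 = 21.62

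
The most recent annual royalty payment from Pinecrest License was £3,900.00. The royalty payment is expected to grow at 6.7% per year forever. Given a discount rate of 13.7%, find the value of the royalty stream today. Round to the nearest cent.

D₁ = D₀ × (1 + g) = £3,900.00 × 1.067 = £4,161.3000
Growing perpetuity: P = D₁ / (r − g) = £4,161.3000 / (0.137 − 0.067) = £59,447.14

£59447.14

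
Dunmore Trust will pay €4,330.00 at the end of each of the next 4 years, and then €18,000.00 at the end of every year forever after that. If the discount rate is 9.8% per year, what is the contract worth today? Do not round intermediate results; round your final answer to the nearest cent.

PV of 4-year annuity: €4,330.00 × [1 − (1+0.098)^−4] / 0.098 = 13785.15204
Perpetuity value at year 4: €18,000.00 / 0.098 = 183673.46939
PV of perpetuity: 183673.46939 / (1+0.098)^4 = 126367.98746
Total PV = 13785.15204 + 126367.98746 = 140153.13950

€140153.14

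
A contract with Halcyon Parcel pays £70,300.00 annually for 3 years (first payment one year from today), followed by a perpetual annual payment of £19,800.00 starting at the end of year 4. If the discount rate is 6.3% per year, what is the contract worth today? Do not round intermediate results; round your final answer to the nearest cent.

PV of 3-year annuity: £70,300.00 × [1 − (1+0.063)^−3] / 0.063 = 186874.58169
Perpetuity value at year 3: £19,800.00 / 0.063 = 314285.71429
PV of perpetuity: 314285.71429 / (1+0.063)^3 = 261652.47506
Total PV = 186874.58169 + 261652.47506 = 448527.05675

£448527.06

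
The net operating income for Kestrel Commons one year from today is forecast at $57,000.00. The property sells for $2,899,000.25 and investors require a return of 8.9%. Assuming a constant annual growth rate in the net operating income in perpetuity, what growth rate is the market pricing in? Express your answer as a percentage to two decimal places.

6.93%

P = D₁/(r−g) ⇒ g = r − D₁/P = 0.089 − $57,000.00/$2,899,000.25 = 0.069338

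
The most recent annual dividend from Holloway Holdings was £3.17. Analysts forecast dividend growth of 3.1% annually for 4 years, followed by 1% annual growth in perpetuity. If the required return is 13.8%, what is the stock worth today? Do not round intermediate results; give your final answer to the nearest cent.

£26.82

D_1 = 3.26827
D_2 = 3.36959
D_3 = 3.47404
D_4 = 3.58174
Terminal value at year 4: TV = D_4×(1+g_2)/(r−g_2) = 3.61756/0.128 = 28.26216
P_0 = D_1/(1+r)^1 + D_2/(1+r)^2 + D_3/(1+r)^3 + D_4/(1+r)^4 + TV/(1+r)^4
    = 2.87194 + 2.60191 + 2.35727 + 2.13562 + 16.85141 = 26.81815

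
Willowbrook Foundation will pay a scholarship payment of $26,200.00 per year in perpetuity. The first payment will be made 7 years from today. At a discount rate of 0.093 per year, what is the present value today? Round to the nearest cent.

Value at end of year 6: C / r = $26,200.00 / 0.093 = $281,720.4301
Discount to today: PV = $281,720.4301 / (1 + 0.093)^6 = $281,720.4301 / 1.704987 = $165,233.22

$165233.22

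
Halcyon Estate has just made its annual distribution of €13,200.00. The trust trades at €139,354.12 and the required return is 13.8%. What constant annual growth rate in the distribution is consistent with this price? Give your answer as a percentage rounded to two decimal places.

P = D₀(1+g)/(r−g) ⇒ P(r−g) = D₀(1+g) ⇒ g(P+D₀) = P·r − D₀
g = (P·r − D₀)/(P + D₀) = (€139,354.12×0.138 − €13,200.00) / (€139,354.12 + €13,200.00) = 0.039533

3.95%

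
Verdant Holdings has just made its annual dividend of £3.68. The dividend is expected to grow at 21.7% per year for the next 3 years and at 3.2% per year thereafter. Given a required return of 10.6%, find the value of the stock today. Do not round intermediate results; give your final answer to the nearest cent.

D_1 = 4.47856
D_2 = 5.45041
D_3 = 6.63315
Terminal value at year 3: TV = D_3×(1+g_2)/(r−g_2) = 6.84541/0.074 = 92.50549
P_0 = D_1/(1+r)^1 + D_2/(1+r)^2 + D_3/(1+r)^3 + TV/(1+r)^3
    = 4.04933 + 4.45573 + 4.90291 + 68.37576 = 81.78373

£81.78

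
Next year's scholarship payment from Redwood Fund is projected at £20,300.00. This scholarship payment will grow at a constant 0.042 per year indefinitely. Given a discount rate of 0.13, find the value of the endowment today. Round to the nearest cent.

£230681.82

Growing perpetuity: P = D₁ / (r − g) = £20,300.0000 / (0.13 − 0.042) = £230,681.82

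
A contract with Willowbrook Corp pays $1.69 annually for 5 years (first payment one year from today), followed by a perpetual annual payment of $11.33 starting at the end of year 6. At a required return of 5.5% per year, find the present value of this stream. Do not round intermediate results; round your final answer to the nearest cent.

$164.83

PV of 5-year annuity: $1.69 × [1 − (1+0.055)^−5] / 0.055 = 7.21678
Perpetuity value at year 5: $11.33 / 0.055 = 206.00000
PV of perpetuity: 206.00000 / (1+0.055)^5 = 157.61768
Total PV = 7.21678 + 157.61768 = 164.83446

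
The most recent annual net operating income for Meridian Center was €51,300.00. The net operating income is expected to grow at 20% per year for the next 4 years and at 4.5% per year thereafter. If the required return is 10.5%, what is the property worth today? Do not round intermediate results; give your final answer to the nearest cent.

D_1 = 61560.00000
D_2 = 73872.00000
D_3 = 88646.40000
D_4 = 106375.68000
Terminal value at year 4: TV = D_4×(1+g_2)/(r−g_2) = 111162.58560/0.06 = 1852709.76000
P_0 = D_1/(1+r)^1 + D_2/(1+r)^2 + D_3/(1+r)^3 + D_4/(1+r)^4 + TV/(1+r)^4
    = 55710.40724 + 60499.98976 + 65701.34635 + 71349.87839 + 1242677.04859 = 1495938.67032

€1495938.67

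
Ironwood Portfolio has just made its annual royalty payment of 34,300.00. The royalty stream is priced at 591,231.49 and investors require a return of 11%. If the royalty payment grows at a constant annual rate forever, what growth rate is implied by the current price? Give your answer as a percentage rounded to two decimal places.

P = D₀(1+g)/(r−g) ⇒ P(r−g) = D₀(1+g) ⇒ g(P+D₀) = P·r − D₀
g = (P·r − D₀)/(P + D₀) = (591,231.49×0.11 − 34,300.00) / (591,231.49 + 34,300.00) = 0.049135

4.91%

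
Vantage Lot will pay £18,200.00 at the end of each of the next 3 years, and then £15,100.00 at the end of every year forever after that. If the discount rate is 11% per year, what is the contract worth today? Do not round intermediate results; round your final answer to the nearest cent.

£144848.24

PV of 3-year annuity: £18,200.00 × [1 − (1+0.11)^−3] / 0.11 = 44475.60782
Perpetuity value at year 3: £15,100.00 / 0.11 = 137272.72727
PV of perpetuity: 137272.72727 / (1+0.11)^3 = 100372.63507
Total PV = 44475.60782 + 100372.63507 = 144848.24289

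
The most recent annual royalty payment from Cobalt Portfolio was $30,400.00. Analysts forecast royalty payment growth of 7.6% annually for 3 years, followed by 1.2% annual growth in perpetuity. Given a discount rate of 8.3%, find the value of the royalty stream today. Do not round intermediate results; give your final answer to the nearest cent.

$514985.28

D_1 = 32710.40000
D_2 = 35196.39040
D_3 = 37871.31607
Terminal value at year 3: TV = D_3×(1+g_2)/(r−g_2) = 38325.77186/0.071 = 539799.60371
P_0 = D_1/(1+r)^1 + D_2/(1+r)^2 + D_3/(1+r)^3 + TV/(1+r)^3
    = 30203.50877 + 30008.28757 + 29814.32819 + 424959.15668 = 514985.28121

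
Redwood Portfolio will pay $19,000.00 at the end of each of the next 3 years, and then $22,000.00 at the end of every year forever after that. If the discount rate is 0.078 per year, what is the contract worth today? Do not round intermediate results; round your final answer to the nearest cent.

PV of 3-year annuity: $19,000.00 × [1 − (1+0.078)^−3] / 0.078 = 49142.08604
Perpetuity value at year 3: $22,000.00 / 0.078 = 282051.28205
PV of perpetuity: 282051.28205 / (1+0.078)^3 = 225149.91927
Total PV = 49142.08604 + 225149.91927 = 274292.00531

$274292.01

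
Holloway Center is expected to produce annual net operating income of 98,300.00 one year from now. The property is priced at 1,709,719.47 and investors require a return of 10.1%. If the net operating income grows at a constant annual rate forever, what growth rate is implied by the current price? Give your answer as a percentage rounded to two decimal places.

P = D₁/(r−g) ⇒ g = r − D₁/P = 0.101 − 98,300.00/1,709,719.47 = 0.043505

4.35%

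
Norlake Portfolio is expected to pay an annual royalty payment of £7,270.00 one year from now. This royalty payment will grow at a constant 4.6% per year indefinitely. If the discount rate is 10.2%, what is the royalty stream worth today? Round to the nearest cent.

Growing perpetuity: P = D₁ / (r − g) = £7,270.0000 / (0.102 − 0.046) = £129,821.43

£129821.43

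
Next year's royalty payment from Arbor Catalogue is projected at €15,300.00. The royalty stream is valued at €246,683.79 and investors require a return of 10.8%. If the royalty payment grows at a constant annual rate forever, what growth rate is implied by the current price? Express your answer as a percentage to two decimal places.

4.60%

P = D₁/(r−g) ⇒ g = r − D₁/P = 0.108 − €15,300.00/€246,683.79 = 0.045977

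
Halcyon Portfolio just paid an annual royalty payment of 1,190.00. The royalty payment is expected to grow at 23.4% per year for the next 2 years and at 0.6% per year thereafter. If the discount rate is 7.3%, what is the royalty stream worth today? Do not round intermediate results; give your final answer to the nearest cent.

26574.49

D_1 = 1468.46000
D_2 = 1812.07964
Terminal value at year 2: TV = D_2×(1+g_2)/(r−g_2) = 1822.95212/0.067 = 27208.24056
P_0 = D_1/(1+r)^1 + D_2/(1+r)^2 + TV/(1+r)^2
    = 1368.55545 + 1573.90254 + 23632.02922 = 26574.48721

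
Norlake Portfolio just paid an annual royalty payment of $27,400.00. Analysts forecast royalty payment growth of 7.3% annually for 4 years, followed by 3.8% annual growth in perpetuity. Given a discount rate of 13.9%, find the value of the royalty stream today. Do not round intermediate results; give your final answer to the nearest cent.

$316400.74

D_1 = 29400.20000
D_2 = 31546.41460
D_3 = 33849.30287
D_4 = 36320.30198
Terminal value at year 4: TV = D_4×(1+g_2)/(r−g_2) = 37700.47345/0.101 = 373272.01436
P_0 = D_1/(1+r)^1 + D_2/(1+r)^2 + D_3/(1+r)^3 + D_4/(1+r)^4 + TV/(1+r)^4
    = 25812.29148 + 24316.58364 + 22907.54543 + 21580.15474 + 221784.16451 = 316400.73979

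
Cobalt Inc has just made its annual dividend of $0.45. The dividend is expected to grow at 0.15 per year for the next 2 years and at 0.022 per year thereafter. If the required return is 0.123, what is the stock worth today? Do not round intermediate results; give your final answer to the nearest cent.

$5.71

D_1 = 0.51750
D_2 = 0.59513
Terminal value at year 2: TV = D_2×(1+g_2)/(r−g_2) = 0.60822/0.101 = 6.02196
P_0 = D_1/(1+r)^1 + D_2/(1+r)^2 + TV/(1+r)^2
    = 0.46082 + 0.47190 + 4.77505 = 5.70777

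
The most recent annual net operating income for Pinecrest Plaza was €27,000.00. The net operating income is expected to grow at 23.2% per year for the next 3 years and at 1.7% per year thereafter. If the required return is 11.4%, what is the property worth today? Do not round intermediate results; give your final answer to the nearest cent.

D_1 = 33264.00000
D_2 = 40981.24800
D_3 = 50488.89754
Terminal value at year 3: TV = D_3×(1+g_2)/(r−g_2) = 51347.20879/0.097 = 529352.66798
P_0 = D_1/(1+r)^1 + D_2/(1+r)^2 + D_3/(1+r)^3 + TV/(1+r)^3
    = 29859.96409 + 33022.86873 + 36520.80276 + 382903.67428 = 482307.30986

€482307.31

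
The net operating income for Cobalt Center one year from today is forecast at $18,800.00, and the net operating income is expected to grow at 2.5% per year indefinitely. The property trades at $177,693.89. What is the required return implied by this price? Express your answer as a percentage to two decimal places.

13.08%

P = D₁/(r − g) ⇒ r = D₁/P + g = $18,800.0000/$177,693.89 + 0.025 = 0.105800 + 0.025 = 0.130800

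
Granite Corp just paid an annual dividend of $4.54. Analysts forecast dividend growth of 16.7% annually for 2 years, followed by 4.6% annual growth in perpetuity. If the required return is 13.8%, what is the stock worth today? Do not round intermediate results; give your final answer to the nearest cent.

D_1 = 5.29818
D_2 = 6.18298
Terminal value at year 2: TV = D_2×(1+g_2)/(r−g_2) = 6.46739/0.092 = 70.29775
P_0 = D_1/(1+r)^1 + D_2/(1+r)^2 + TV/(1+r)^2
    = 4.65569 + 4.77434 + 54.28213 = 63.71216

$63.71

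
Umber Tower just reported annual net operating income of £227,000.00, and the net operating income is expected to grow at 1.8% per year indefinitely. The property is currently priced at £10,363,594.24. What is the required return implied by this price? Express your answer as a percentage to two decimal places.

D₁ = £227,000.00 × 1.018 = £231,086.0000
P = D₁/(r − g) ⇒ r = D₁/P + g = £231,086.0000/£10,363,594.24 + 0.018 = 0.022298 + 0.018 = 0.040298

4.03%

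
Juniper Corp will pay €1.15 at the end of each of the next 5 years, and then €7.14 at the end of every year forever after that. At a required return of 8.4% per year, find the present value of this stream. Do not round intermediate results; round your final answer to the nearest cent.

PV of 5-year annuity: €1.15 × [1 − (1+0.084)^−5] / 0.084 = 4.54361
Perpetuity value at year 5: €7.14 / 0.084 = 85.00000
PV of perpetuity: 85.00000 / (1+0.084)^5 = 56.79008
Total PV = 4.54361 + 56.79008 = 61.33370

€61.33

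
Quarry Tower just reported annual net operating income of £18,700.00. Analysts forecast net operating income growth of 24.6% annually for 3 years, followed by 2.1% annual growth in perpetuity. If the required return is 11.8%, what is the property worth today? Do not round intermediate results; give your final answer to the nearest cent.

D_1 = 23300.20000
D_2 = 29032.04920
D_3 = 36173.93330
Terminal value at year 3: TV = D_3×(1+g_2)/(r−g_2) = 36933.58590/0.097 = 380758.61755
P_0 = D_1/(1+r)^1 + D_2/(1+r)^2 + D_3/(1+r)^3 + TV/(1+r)^3
    = 20840.96601 + 23227.05156 + 25886.32044 + 272473.53781 = 342427.87582

£342427.88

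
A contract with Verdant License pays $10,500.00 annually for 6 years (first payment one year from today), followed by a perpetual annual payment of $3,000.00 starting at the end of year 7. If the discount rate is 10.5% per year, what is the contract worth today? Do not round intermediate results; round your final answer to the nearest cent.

PV of 6-year annuity: $10,500.00 × [1 − (1+0.105)^−6] / 0.105 = 45067.88357
Perpetuity value at year 6: $3,000.00 / 0.105 = 28571.42857
PV of perpetuity: 28571.42857 / (1+0.105)^6 = 15694.89041
Total PV = 45067.88357 + 15694.89041 = 60762.77398

$60762.77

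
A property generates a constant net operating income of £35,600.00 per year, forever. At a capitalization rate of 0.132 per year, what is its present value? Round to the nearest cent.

£269696.97

Level perpetuity: PV = C / r = £35,600.00 / 0.132 = £269,696.97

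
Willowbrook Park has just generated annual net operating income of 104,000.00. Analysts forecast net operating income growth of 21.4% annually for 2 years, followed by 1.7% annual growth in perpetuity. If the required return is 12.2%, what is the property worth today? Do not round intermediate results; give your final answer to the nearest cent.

D_1 = 126256.00000
D_2 = 153274.78400
Terminal value at year 2: TV = D_2×(1+g_2)/(r−g_2) = 155880.45533/0.105 = 1484575.76503
P_0 = D_1/(1+r)^1 + D_2/(1+r)^2 + TV/(1+r)^2
    = 112527.62923 + 121754.49366 + 1179279.23862 = 1413561.36151

1413561.36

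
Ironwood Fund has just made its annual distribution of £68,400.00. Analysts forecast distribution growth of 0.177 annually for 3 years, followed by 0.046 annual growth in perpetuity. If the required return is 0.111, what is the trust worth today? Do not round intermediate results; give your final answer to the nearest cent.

£1539325.00

D_1 = 80506.80000
D_2 = 94756.50360
D_3 = 111528.40474
Terminal value at year 3: TV = D_3×(1+g_2)/(r−g_2) = 116658.71136/0.065 = 1794749.40546
P_0 = D_1/(1+r)^1 + D_2/(1+r)^2 + D_3/(1+r)^3 + TV/(1+r)^3
    = 72463.36634 + 76768.12077 + 81328.60319 + 1308764.90679 = 1539324.99710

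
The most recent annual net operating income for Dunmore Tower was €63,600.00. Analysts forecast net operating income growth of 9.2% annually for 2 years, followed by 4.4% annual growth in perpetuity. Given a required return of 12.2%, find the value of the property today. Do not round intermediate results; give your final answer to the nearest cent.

€928491.98

D_1 = 69451.20000
D_2 = 75840.71040
Terminal value at year 2: TV = D_2×(1+g_2)/(r−g_2) = 79177.70166/0.078 = 1015098.73920
P_0 = D_1/(1+r)^1 + D_2/(1+r)^2 + TV/(1+r)^2
    = 61899.46524 + 60244.39933 + 806348.11404 = 928491.97861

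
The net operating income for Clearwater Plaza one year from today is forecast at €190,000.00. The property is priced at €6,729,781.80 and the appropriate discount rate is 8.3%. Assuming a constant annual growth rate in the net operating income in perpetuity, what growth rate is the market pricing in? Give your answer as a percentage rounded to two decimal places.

5.48%

P = D₁/(r−g) ⇒ g = r − D₁/P = 0.083 − €190,000.00/€6,729,781.80 = 0.054767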